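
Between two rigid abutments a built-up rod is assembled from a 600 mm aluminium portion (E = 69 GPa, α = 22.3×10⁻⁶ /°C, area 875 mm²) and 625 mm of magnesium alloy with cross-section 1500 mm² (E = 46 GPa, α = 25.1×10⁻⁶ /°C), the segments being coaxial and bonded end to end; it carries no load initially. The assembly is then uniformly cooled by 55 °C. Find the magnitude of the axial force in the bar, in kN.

P ≈ 84.2 kN (tensile)

If the supports were absent, the total length change would be Σ αᵢΔT Lᵢ = 22.3×10⁻⁶×55×600 + 25.1×10⁻⁶×55×625 = 1.599 mm.
The walls prevent any net length change, so an axial force P (same in every segment) develops. Compatibility: P · Σ Lᵢ/(AᵢEᵢ) = δ_free.
The series flexibility is Σ Lᵢ/(AᵢEᵢ) = 600/(875×69×10³) + 625/(1500×46×10³) = 1.9×10⁻⁵ mm/N.
P = 1.599 / 1.9×10⁻⁵ = 84160 N = 84.16 kN, tensile.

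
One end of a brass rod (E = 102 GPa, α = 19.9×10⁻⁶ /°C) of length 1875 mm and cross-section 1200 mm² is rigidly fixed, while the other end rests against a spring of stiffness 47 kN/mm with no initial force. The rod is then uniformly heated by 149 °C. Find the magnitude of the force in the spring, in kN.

Free thermal expansion: δ_free = αΔT L = 19.9×10⁻⁶ × 149 × 1875 = 5.56 mm.
Let P be the compressive force at the spring. The rod shortens elastically by PL/(AE) and the spring compresses by P/k; together these equal δ_free.
P [ L/(AE) + 1/k ] = δ_free → P [ 1875/(1200×102×10³) + 1/(47×10³) ] = 5.56.
P = 5.56 / 3.66×10⁻⁵ = 151900 N.

P ≈ 152 kN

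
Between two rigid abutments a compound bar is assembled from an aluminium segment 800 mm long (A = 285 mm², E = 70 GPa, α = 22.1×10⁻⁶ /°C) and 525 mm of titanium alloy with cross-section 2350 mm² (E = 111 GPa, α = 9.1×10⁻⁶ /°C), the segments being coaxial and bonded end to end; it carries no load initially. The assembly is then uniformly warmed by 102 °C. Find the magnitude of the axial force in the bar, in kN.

If the supports were absent, the total length change would be Σ αᵢΔT Lᵢ = 22.1×10⁻⁶×102×800 + 9.1×10⁻⁶×102×525 = 2.291 mm.
The rigid supports impose zero overall length change; the single axial force P common to all segments must satisfy P Σ Lᵢ/(AᵢEᵢ) = δ_free.
Σ Lᵢ/(AᵢEᵢ) = 800/(285×70×10³) + 525/(2350×111×10³) = 4.211×10⁻⁵ mm/N.
P = 2.291 / 4.211×10⁻⁵ = 54390 N = 54.39 kN, compressive.

P ≈ 54.4 kN (compressive)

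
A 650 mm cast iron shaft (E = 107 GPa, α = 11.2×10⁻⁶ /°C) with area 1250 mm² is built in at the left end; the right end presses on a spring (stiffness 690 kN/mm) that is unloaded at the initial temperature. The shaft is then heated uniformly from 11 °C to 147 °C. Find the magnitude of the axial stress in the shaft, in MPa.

σ ≈ 126 MPa (compressive)

If the spring were absent the shaft would lengthen by αΔT L = 11.2×10⁻⁶ × 136 × 650 = 0.9901 mm.
Let P be the compressive force at the spring. The shaft shortens elastically by PL/(AE) and the spring compresses by P/k; together these equal δ_free.
P [ L/(AE) + 1/k ] = δ_free → P [ 650/(1250×107×10³) + 1/(690×10³) ] = 0.9901.
P = 0.9901 / 6.309×10⁻⁶ = 156900 N.
σ = P/A = 156900/1250 = 125.5 MPa.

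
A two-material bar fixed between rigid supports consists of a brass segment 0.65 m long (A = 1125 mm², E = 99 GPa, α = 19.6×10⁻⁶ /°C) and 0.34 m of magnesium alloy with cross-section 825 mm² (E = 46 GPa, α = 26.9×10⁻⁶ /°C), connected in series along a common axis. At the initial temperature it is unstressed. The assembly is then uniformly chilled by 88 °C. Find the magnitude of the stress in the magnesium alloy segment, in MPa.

Free thermal contraction of the whole bar: Σ αᵢΔT Lᵢ = 19.6×10⁻⁶×88×650 + 26.9×10⁻⁶×88×340 = 1.926 mm.
The rigid supports impose zero overall length change; the single axial force P common to all segments must satisfy P Σ Lᵢ/(AᵢEᵢ) = δ_free.
The series flexibility is Σ Lᵢ/(AᵢEᵢ) = 650/(1125×99×10³) + 340/(825×46×10³) = 1.48×10⁻⁵ mm/N.
So P = 1.926 / 1.48×10⁻⁵ = 130.2 kN, tensile.
σ_{magnesium alloy} = P / A = 130200 / 825 = 157.8 MPa.

σ ≈ 158 MPa (tensile)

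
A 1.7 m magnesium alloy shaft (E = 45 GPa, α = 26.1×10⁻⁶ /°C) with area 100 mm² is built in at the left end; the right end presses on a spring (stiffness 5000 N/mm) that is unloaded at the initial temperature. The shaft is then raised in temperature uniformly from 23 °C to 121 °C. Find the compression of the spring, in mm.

δ ≈ 1.51 mm

If the spring were absent the shaft would lengthen by αΔT L = 26.1×10⁻⁶ × 98 × 1700 = 4.348 mm.
With a force P in the spring, the elastic change of the shaft is PL/(AE) and that of the spring is P/k; compatibility requires their sum to equal δ_free.
P [ L/(AE) + 1/k ] = δ_free → P [ 1700/(100×45×10³) + 1/(5000) ] = 4.348.
P = 4.348 / 0.0005778 = 7526 N.
Spring compression = P/k = 7526/(5000) = 1.505 mm.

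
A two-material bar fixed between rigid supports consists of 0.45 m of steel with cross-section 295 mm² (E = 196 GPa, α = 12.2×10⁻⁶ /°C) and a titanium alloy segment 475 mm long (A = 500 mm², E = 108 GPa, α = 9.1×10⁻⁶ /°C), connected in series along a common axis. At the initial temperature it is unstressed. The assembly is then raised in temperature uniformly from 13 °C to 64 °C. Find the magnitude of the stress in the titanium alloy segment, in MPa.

Free thermal expansion of the whole bar: Σ αᵢΔT Lᵢ = 12.2×10⁻⁶×51×450 + 9.1×10⁻⁶×51×475 = 0.5004 mm.
Since the ends are fixed, an axial force P builds up, equal in every segment, with P · Σ Lᵢ/(AᵢEᵢ) = δ_free.
Σ Lᵢ/(AᵢEᵢ) = 450/(295×196×10³) + 475/(500×108×10³) = 1.658×10⁻⁵ mm/N.
Hence P = δ_free / Σ(L/AE) = 0.5004/1.658×10⁻⁵ = 30.18 kN (compressive).
σ_{titanium alloy} = P / A = 30180 / 500 = 60.37 MPa.

σ ≈ 60.4 MPa (compressive)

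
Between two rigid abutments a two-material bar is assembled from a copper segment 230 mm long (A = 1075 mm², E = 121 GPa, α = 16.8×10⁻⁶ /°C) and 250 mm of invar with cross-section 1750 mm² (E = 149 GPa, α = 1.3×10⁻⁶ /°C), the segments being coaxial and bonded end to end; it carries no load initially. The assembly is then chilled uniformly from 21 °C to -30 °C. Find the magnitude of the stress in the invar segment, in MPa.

If the supports were absent, the total length change would be Σ αᵢΔT Lᵢ = 16.8×10⁻⁶×51×230 + 1.3×10⁻⁶×51×250 = 0.2136 mm.
The rigid supports impose zero overall length change; the single axial force P common to all segments must satisfy P Σ Lᵢ/(AᵢEᵢ) = δ_free.
The series flexibility is Σ Lᵢ/(AᵢEᵢ) = 230/(1075×121×10³) + 250/(1750×149×10³) = 2.727×10⁻⁶ mm/N.
Hence P = δ_free / Σ(L/AE) = 0.2136/2.727×10⁻⁶ = 78.34 kN (tensile).
σ_{invar} = P / A = 78340 / 1750 = 44.77 MPa.

σ ≈ 44.8 MPa (tensile)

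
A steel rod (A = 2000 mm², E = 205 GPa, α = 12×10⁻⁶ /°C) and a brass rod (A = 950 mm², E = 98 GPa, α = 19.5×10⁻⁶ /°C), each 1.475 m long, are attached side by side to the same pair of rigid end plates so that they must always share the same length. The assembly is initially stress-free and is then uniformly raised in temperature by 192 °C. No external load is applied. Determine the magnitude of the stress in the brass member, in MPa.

Equilibrium of a rigid end plate with no external load gives equal and opposite internal forces ±P in the two members. Since α_{brass} > α_{steel}, heating drives the brass into compression and the steel into tension.
Equating the net (thermal + elastic) strains gives |α₁ − α₂|·ΔT = P·[1/(A₁E₁) + 1/(A₂E₂)].
|α₁ − α₂|·ΔT = 7.5×10⁻⁶ × 192 = 0.00144.
1/(A₁E₁) + 1/(A₂E₂) = 1/(2000×205×10³) + 1/(950×98×10³) = 1.318×10⁻⁸ N⁻¹.
So P = 0.00144 / 1.318×10⁻⁸ = 109.3 kN.
σ_{brass} = P/A₂ = 109300/950 = 115 MPa, compressive.

σ ≈ 115 MPa (compressive)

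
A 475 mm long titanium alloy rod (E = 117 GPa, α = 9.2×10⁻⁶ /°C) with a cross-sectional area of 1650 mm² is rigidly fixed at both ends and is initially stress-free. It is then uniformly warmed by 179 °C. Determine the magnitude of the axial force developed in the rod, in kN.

With zero net strain, σ = E·αΔT = 117 GPa × 9.2×10⁻⁶ × 179 = 192.7 MPa.
P = AEαΔT = 1650 × 117×10³ × 9.2×10⁻⁶ × 179 = 317.9 kN (compressive).

P ≈ 318 kN (compressive)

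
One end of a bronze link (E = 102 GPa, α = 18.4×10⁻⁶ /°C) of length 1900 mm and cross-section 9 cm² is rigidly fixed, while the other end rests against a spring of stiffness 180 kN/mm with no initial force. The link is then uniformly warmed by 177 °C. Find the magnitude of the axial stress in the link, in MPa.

σ ≈ 262 MPa (compressive)

The unrestrained thermal change is αΔT L = 18.4×10⁻⁶ × 177 × 1900 = 6.188 mm.
With a force P in the spring, the elastic change of the link is PL/(AE) and that of the spring is P/k; compatibility requires their sum to equal δ_free.
So P = δ_free / [L/(AE) + 1/k] = 6.188 / [ 1900/(900×102×10³) + 1/(180×10³) ].
P = 6.188 / 2.625×10⁻⁵ = 235700 N.
σ = P/A = 235700/900 = 261.9 MPa.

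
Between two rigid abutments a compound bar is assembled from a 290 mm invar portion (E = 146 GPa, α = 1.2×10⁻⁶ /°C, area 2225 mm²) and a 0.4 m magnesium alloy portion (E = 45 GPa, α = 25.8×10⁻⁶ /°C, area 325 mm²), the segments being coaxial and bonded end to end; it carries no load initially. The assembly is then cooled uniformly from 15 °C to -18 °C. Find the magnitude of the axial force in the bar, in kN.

P ≈ 12.5 kN (tensile)

Free thermal contraction of the whole bar: Σ αᵢΔT Lᵢ = 1.2×10⁻⁶×33×290 + 25.8×10⁻⁶×33×400 = 0.352 mm.
The rigid supports impose zero overall length change; the single axial force P common to all segments must satisfy P Σ Lᵢ/(AᵢEᵢ) = δ_free.
The series flexibility is Σ Lᵢ/(AᵢEᵢ) = 290/(2225×146×10³) + 400/(325×45×10³) = 2.824×10⁻⁵ mm/N.
So P = 0.352 / 2.824×10⁻⁵ = 12.46 kN, tensile.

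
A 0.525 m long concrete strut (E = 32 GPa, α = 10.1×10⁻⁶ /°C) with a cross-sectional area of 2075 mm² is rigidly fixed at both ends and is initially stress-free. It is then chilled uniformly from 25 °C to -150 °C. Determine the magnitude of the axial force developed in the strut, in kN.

P ≈ 117 kN (tensile)

The ends cannot move, so σ = EαΔT = 32×10³ × 10.1×10⁻⁶ × 175 = 56.56 MPa.
Axial force P = σA = 56.56 × 2075 = 117400 N = 117.4 kN, tensile.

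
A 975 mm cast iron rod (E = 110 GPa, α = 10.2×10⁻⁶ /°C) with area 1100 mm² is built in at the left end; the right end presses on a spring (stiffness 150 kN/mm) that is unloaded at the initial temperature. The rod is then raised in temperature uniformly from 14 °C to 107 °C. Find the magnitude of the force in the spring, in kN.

P ≈ 62.8 kN

The unrestrained thermal change is αΔT L = 10.2×10⁻⁶ × 93 × 975 = 0.9249 mm.
With a force P in the spring, the elastic change of the rod is PL/(AE) and that of the spring is P/k; compatibility requires their sum to equal δ_free.
P [ L/(AE) + 1/k ] = δ_free → P [ 975/(1100×110×10³) + 1/(150×10³) ] = 0.9249.
P = 0.9249 / 1.472×10⁻⁵ = 62810 N.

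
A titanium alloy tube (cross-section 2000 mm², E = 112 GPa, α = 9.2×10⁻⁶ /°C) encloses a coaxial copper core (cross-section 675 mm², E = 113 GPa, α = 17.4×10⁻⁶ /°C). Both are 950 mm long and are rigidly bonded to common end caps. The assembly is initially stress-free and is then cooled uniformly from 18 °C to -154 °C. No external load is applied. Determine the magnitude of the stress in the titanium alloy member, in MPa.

σ ≈ 40.1 MPa (compressive)

The copper has the larger α, so on cooling it would change length more than the titanium alloy if both were free. The rigid plates force a common final length, so the copper is put into tension and the titanium alloy into compression, with equal and opposite forces P (no external load).
Compatibility of the two members (thermal + elastic change equal): (α₁ − α₂)ΔT = P·[1/(A₁E₁) + 1/(A₂E₂)].
|α₁ − α₂|·ΔT = 8.2×10⁻⁶ × 172 = 0.00141.
1/(A₁E₁) + 1/(A₂E₂) = 1/(2000×112×10³) + 1/(675×113×10³) = 1.757×10⁻⁸ N⁻¹.
So P = 0.00141 / 1.757×10⁻⁸ = 80.25 kN.
σ_{titanium alloy} = P/A₁ = 80250/2000 = 40.13 MPa, compressive.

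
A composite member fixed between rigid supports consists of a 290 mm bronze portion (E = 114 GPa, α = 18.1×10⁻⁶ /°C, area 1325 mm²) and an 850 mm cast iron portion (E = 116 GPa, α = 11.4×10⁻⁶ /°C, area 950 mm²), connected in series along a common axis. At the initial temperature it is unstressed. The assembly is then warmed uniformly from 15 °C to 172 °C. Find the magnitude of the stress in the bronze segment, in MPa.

With the walls removed the bar would change length by δ_free = Σ αᵢΔT Lᵢ = 18.1×10⁻⁶×157×290 + 11.4×10⁻⁶×157×850 = 2.345 mm.
The walls prevent any net length change, so an axial force P (same in every segment) develops. Compatibility: P · Σ Lᵢ/(AᵢEᵢ) = δ_free.
The series flexibility is Σ Lᵢ/(AᵢEᵢ) = 290/(1325×114×10³) + 850/(950×116×10³) = 9.633×10⁻⁶ mm/N.
So P = 2.345 / 9.633×10⁻⁶ = 243.5 kN, compressive.
σ_{bronze} = P / A = 243500 / 1325 = 183.8 MPa.

σ ≈ 184 MPa (compressive)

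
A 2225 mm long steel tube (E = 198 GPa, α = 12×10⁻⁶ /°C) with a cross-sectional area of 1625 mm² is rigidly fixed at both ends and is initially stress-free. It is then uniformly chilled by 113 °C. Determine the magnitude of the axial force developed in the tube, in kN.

P ≈ 436 kN (tensile)

The ends cannot move, so σ = EαΔT = 198×10³ × 12×10⁻⁶ × 113 = 268.5 MPa.
Axial force P = σA = 268.5 × 1625 = 436300 N = 436.3 kN, tensile.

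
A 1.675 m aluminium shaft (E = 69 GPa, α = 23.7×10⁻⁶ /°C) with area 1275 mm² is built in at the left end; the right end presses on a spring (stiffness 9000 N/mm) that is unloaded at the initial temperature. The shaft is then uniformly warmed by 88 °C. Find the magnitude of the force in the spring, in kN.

P ≈ 26.8 kN

Free thermal expansion: δ_free = αΔT L = 23.7×10⁻⁶ × 88 × 1675 = 3.493 mm.
With a force P in the spring, the elastic change of the shaft is PL/(AE) and that of the spring is P/k; compatibility requires their sum to equal δ_free.
P [ L/(AE) + 1/k ] = δ_free → P [ 1675/(1275×69×10³) + 1/(9000) ] = 3.493.
P = 3.493 / 0.0001302 = 26840 N.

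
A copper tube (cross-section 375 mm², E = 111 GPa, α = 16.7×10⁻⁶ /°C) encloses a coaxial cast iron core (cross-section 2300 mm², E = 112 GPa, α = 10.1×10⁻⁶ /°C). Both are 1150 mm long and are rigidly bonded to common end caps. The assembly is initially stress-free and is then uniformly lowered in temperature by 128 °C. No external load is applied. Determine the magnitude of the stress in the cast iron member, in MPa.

Both members must finish at the same length. With the larger α, the copper tends to over-contract; the plates restrain it, putting the copper in tension and the cast iron in compression. With no external load the two internal forces are equal and opposite, magnitude P.
Equating the net (thermal + elastic) strains gives |α₁ − α₂|·ΔT = P·[1/(A₁E₁) + 1/(A₂E₂)].
|α₁ − α₂|·ΔT = 6.6×10⁻⁶ × 128 = 0.0008448.
1/(A₁E₁) + 1/(A₂E₂) = 1/(375×111×10³) + 1/(2300×112×10³) = 2.791×10⁻⁸ N⁻¹.
P = 0.0008448 / 2.791×10⁻⁸ = 30270 N = 30.27 kN.
σ_{cast iron} = P/A₂ = 30270/2300 = 13.16 MPa, compressive.

σ ≈ 13.2 MPa (compressive)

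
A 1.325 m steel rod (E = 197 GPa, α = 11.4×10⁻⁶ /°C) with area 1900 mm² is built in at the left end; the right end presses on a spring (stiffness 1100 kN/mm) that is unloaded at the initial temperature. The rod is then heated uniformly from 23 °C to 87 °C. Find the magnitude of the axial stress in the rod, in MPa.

σ ≈ 114 MPa (compressive)

The unrestrained thermal change is αΔT L = 11.4×10⁻⁶ × 64 × 1325 = 0.9667 mm.
With a force P in the spring, the elastic change of the rod is PL/(AE) and that of the spring is P/k; compatibility requires their sum to equal δ_free.
P [ L/(AE) + 1/k ] = δ_free → P [ 1325/(1900×197×10³) + 1/(1100×10³) ] = 0.9667.
P = 0.9667 / 4.449×10⁻⁶ = 217300 N.
σ = P/A = 217300/1900 = 114.4 MPa.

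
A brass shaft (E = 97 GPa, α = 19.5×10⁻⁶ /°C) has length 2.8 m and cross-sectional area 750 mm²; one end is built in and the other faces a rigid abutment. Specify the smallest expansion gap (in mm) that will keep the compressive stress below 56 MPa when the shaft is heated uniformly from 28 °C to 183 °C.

g ≈ 6.85 mm

Free expansion if unrestrained: δ_free = αΔT L = 19.5×10⁻⁶ × 155 × 2800 = 8.463 mm.
At the allowable stress the elastic shortening the wall may impose is σL/E = 56 × 2800 / (97×10³) = 1.616 mm.
The gap must absorb the remainder: g_min = 8.463 − 1.616 = 6.847 mm.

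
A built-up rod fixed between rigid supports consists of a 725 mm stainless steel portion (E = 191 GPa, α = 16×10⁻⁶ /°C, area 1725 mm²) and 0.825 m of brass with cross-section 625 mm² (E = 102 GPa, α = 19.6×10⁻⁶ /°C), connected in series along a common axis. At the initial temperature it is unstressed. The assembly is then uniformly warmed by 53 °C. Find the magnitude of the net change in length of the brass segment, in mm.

Free thermal expansion of the whole bar: Σ αᵢΔT Lᵢ = 16×10⁻⁶×53×725 + 19.6×10⁻⁶×53×825 = 1.472 mm.
The rigid supports impose zero overall length change; the single axial force P common to all segments must satisfy P Σ Lᵢ/(AᵢEᵢ) = δ_free.
Σ Lᵢ/(AᵢEᵢ) = 725/(1725×191×10³) + 825/(625×102×10³) = 1.514×10⁻⁵ mm/N.
So P = 1.472 / 1.514×10⁻⁵ = 97.2 kN, compressive.
For the brass segment, free thermal change = 19.6×10⁻⁶×53×825 = 0.857 mm and elastic change from P = 97200×825/(625×102×10³) = 1.258 mm; these oppose, so the net change is 0.401 mm (segment shortens).

|ΔL| ≈ 0.401 mm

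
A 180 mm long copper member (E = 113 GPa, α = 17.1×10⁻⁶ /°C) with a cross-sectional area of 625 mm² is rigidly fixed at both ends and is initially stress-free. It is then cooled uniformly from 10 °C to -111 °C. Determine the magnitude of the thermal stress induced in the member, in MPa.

With length fixed, the mechanical strain must cancel the thermal strain αΔT = 17.1×10⁻⁶ × 121 = 2069.1×10⁻⁶.
Hence σ = E·αΔT = 113×10³ × 2069.1×10⁻⁶ = 233.8 MPa, tensile.

σ ≈ 234 MPa (tensile)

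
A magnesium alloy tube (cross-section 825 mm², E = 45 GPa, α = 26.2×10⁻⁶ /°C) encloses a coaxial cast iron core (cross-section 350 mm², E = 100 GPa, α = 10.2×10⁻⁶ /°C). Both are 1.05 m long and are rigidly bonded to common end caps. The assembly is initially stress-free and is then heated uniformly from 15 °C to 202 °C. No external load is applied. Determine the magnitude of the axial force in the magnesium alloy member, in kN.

Equilibrium of a rigid end plate with no external load gives equal and opposite internal forces ±P in the two members. Since α_{magnesium alloy} > α_{cast iron}, heating drives the magnesium alloy into compression and the cast iron into tension.
Compatibility of the two members (thermal + elastic change equal): (α₁ − α₂)ΔT = P·[1/(A₁E₁) + 1/(A₂E₂)].
|α₁ − α₂|·ΔT = 16×10⁻⁶ × 187 = 0.002992.
1/(A₁E₁) + 1/(A₂E₂) = 1/(825×45×10³) + 1/(350×100×10³) = 5.551×10⁻⁸ N⁻¹.
So P = 0.002992 / 5.551×10⁻⁸ = 53.9 kN.

P ≈ 53.9 kN (compressive in the magnesium alloy)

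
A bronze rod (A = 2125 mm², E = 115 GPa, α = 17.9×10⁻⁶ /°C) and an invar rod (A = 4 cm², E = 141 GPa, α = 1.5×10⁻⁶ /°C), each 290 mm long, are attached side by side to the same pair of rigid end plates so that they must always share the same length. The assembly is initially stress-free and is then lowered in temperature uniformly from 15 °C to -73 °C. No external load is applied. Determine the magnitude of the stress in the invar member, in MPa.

σ ≈ 165 MPa (compressive)

Both members must finish at the same length. With the larger α, the bronze tends to over-contract; the plates restrain it, putting the bronze in tension and the invar in compression. With no external load the two internal forces are equal and opposite, magnitude P.
Compatibility of the two members (thermal + elastic change equal): (α₁ − α₂)ΔT = P·[1/(A₁E₁) + 1/(A₂E₂)].
|α₁ − α₂|·ΔT = 16.4×10⁻⁶ × 88 = 0.001443.
1/(A₁E₁) + 1/(A₂E₂) = 1/(2125×115×10³) + 1/(400×141×10³) = 2.182×10⁻⁸ N⁻¹.
P = 0.001443 / 2.182×10⁻⁸ = 66130 N = 66.13 kN.
σ_{invar} = P/A₂ = 66130/400 = 165.3 MPa, compressive.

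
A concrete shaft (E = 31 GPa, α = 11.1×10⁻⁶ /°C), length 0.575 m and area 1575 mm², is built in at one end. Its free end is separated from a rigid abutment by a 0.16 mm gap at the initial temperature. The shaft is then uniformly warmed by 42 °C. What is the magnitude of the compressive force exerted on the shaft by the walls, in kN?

If the wall were absent the shaft would grow by αΔT L = 11.1×10⁻⁶ × 42 × 575 = 0.2681 mm.
After closing the 0.16 mm clearance, 0.2681 − 0.16 = 0.1081 mm of expansion remains to be suppressed by the wall.
Compatibility: PL/(AE) = 0.1081 mm, so σ = P/A = E × (0.1081/575) = 5.826 MPa.
Force on the wall = σA = 5.826 × 1575 mm² = 9.176 kN.

P ≈ 9.18 kN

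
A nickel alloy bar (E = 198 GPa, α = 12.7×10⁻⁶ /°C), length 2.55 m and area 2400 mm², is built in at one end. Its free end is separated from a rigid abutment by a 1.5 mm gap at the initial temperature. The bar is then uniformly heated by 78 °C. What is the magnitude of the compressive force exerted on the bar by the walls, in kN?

P ≈ 191 kN

If the wall were absent the bar would grow by αΔT L = 12.7×10⁻⁶ × 78 × 2550 = 2.526 mm.
The gap closes (δ_free > 1.5 mm) and the wall then resists a further 2.526 − 1.5 = 1.026 mm of expansion.
So σ = E(δ_free − g)/L = 198×10³ × 1.026/2550 = 79.67 MPa.
P = σA = 79.67 × 2400 = 191.2 kN.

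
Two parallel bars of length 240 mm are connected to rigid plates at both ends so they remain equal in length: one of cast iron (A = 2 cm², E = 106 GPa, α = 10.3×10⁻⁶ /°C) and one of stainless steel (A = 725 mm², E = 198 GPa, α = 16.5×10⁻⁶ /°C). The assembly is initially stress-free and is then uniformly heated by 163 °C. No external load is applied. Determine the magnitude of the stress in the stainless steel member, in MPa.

Equilibrium of a rigid end plate with no external load gives equal and opposite internal forces ±P in the two members. Since α_{stainless steel} > α_{cast iron}, heating drives the stainless steel into compression and the cast iron into tension.
Setting the final lengths equal and cancelling L: (α₁ − α₂)ΔT = P/(A₁E₁) + P/(A₂E₂).
|α₁ − α₂|·ΔT = 6.2×10⁻⁶ × 163 = 0.001011.
1/(A₁E₁) + 1/(A₂E₂) = 1/(200×106×10³) + 1/(725×198×10³) = 5.414×10⁻⁸ N⁻¹.
P = 0.001011 / 5.414×10⁻⁸ = 18670 N = 18.67 kN.
σ_{stainless steel} = P/A₂ = 18670/725 = 25.75 MPa, compressive.

σ ≈ 25.7 MPa (compressive)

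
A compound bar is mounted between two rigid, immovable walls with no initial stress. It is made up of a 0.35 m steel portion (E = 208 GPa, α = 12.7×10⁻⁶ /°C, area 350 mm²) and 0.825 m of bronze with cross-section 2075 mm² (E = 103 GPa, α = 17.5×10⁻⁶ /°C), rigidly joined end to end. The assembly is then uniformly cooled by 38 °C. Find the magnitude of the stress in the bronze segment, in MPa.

σ ≈ 39.9 MPa (tensile)

If the supports were absent, the total length change would be Σ αᵢΔT Lᵢ = 12.7×10⁻⁶×38×350 + 17.5×10⁻⁶×38×825 = 0.7175 mm.
The rigid supports impose zero overall length change; the single axial force P common to all segments must satisfy P Σ Lᵢ/(AᵢEᵢ) = δ_free.
Σ Lᵢ/(AᵢEᵢ) = 350/(350×208×10³) + 825/(2075×103×10³) = 8.668×10⁻⁶ mm/N.
P = 0.7175 / 8.668×10⁻⁶ = 82780 N = 82.78 kN, tensile.
σ_{bronze} = P / A = 82780 / 2075 = 39.89 MPa.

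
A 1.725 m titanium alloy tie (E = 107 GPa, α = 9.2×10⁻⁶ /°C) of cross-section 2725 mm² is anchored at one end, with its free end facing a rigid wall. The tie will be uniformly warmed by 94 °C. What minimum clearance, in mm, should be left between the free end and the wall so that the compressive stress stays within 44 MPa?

g ≈ 0.782 mm

With no wall the tie would lengthen by αΔT L = 9.2×10⁻⁶ × 94 × 1725 = 1.492 mm.
A stress of 44 MPa corresponds to the wall pushing the tie back by σL/E = 44×1725/(107×10³) = 0.7093 mm.
The gap must absorb the remainder: g_min = 1.492 − 0.7093 = 0.7824 mm.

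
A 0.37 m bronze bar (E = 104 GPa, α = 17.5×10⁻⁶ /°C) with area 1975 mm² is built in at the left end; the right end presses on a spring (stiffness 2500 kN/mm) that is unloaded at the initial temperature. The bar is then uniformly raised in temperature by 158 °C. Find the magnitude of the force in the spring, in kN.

P ≈ 465 kN

If the spring were absent the bar would lengthen by αΔT L = 17.5×10⁻⁶ × 158 × 370 = 1.023 mm.
Let P be the compressive force at the spring. The bar shortens elastically by PL/(AE) and the spring compresses by P/k; together these equal δ_free.
So P = δ_free / [L/(AE) + 1/k] = 1.023 / [ 370/(1975×104×10³) + 1/(2500×10³) ].
P = 1.023 / 2.201×10⁻⁶ = 464700 N.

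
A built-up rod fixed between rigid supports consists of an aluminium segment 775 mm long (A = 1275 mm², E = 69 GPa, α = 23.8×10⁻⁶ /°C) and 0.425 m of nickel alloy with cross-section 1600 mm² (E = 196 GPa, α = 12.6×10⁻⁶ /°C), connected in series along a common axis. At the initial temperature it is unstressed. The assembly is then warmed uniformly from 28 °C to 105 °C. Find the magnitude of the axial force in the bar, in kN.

If the supports were absent, the total length change would be Σ αᵢΔT Lᵢ = 23.8×10⁻⁶×77×775 + 12.6×10⁻⁶×77×425 = 1.833 mm.
The walls prevent any net length change, so an axial force P (same in every segment) develops. Compatibility: P · Σ Lᵢ/(AᵢEᵢ) = δ_free.
The series flexibility is Σ Lᵢ/(AᵢEᵢ) = 775/(1275×69×10³) + 425/(1600×196×10³) = 1.016×10⁻⁵ mm/N.
P = 1.833 / 1.016×10⁻⁵ = 180300 N = 180.3 kN, compressive.

P ≈ 180 kN (compressive)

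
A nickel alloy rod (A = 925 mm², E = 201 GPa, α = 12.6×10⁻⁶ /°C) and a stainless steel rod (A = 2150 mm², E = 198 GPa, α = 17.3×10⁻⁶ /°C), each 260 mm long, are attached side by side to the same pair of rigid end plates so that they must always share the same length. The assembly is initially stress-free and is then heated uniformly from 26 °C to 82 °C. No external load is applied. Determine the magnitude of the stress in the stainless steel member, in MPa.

σ ≈ 15.8 MPa (compressive)

Equilibrium of a rigid end plate with no external load gives equal and opposite internal forces ±P in the two members. Since α_{stainless steel} > α_{nickel alloy}, heating drives the stainless steel into compression and the nickel alloy into tension.
Setting the final lengths equal and cancelling L: (α₁ − α₂)ΔT = P/(A₁E₁) + P/(A₂E₂).
|α₁ − α₂|·ΔT = 4.7×10⁻⁶ × 56 = 0.0002632.
1/(A₁E₁) + 1/(A₂E₂) = 1/(925×201×10³) + 1/(2150×198×10³) = 7.728×10⁻⁹ N⁻¹.
So P = 0.0002632 / 7.728×10⁻⁹ = 34.06 kN.
σ_{stainless steel} = P/A₂ = 34060/2150 = 15.84 MPa, compressive.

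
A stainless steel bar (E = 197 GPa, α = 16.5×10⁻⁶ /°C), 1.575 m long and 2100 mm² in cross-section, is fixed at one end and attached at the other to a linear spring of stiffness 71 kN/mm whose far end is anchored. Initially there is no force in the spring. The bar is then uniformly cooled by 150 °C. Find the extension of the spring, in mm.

Free thermal contraction: δ_free = αΔT L = 16.5×10⁻⁶ × 150 × 1575 = 3.898 mm.
Let P be the tensile force in the spring. The bar extends elastically by PL/(AE) and the spring stretches by P/k; together these equal δ_free.
So P = δ_free / [L/(AE) + 1/k] = 3.898 / [ 1575/(2100×197×10³) + 1/(71×10³) ].
P = 3.898 / 1.789×10⁻⁵ = 217900 N.
Spring extension = P/k = 217900/(71×10³) = 3.069 mm.

δ ≈ 3.07 mm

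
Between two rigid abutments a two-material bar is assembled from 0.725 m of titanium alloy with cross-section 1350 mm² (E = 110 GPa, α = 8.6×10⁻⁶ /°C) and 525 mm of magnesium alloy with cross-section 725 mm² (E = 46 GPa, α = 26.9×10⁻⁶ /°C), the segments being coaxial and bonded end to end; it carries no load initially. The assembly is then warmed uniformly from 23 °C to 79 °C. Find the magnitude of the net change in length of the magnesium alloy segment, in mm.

With the walls removed the bar would change length by δ_free = Σ αᵢΔT Lᵢ = 8.6×10⁻⁶×56×725 + 26.9×10⁻⁶×56×525 = 1.14 mm.
The walls prevent any net length change, so an axial force P (same in every segment) develops. Compatibility: P · Σ Lᵢ/(AᵢEᵢ) = δ_free.
The series flexibility is Σ Lᵢ/(AᵢEᵢ) = 725/(1350×110×10³) + 525/(725×46×10³) = 2.062×10⁻⁵ mm/N.
Hence P = δ_free / Σ(L/AE) = 1.14/2.062×10⁻⁵ = 55.28 kN (compressive).
For the magnesium alloy segment, free thermal change = 26.9×10⁻⁶×56×525 = 0.7909 mm and elastic change from P = 55280×525/(725×46×10³) = 0.8702 mm; these oppose, so the net change is 0.0793 mm (segment shortens).

|ΔL| ≈ 0.0793 mm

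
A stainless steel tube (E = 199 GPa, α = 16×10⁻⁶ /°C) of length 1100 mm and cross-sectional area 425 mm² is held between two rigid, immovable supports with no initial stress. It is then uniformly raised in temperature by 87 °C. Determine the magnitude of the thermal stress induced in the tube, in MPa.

Because both ends are immovable the net strain is zero, and the suppressed thermal strain is αΔT = 16×10⁻⁶ × 87 = 1392×10⁻⁶.
σ = EαΔT = 199×10³ × 16×10⁻⁶ × 87 = 277 MPa (compressive; the tube is trying to expand).

σ ≈ 277 MPa (compressive)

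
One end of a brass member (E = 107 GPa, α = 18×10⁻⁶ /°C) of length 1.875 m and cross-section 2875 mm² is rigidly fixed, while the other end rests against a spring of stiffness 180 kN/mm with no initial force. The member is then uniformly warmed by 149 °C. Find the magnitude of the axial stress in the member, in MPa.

σ ≈ 150 MPa (compressive)

The unrestrained thermal change is αΔT L = 18×10⁻⁶ × 149 × 1875 = 5.029 mm.
Let P be the compressive force at the spring. The member shortens elastically by PL/(AE) and the spring compresses by P/k; together these equal δ_free.
P [ L/(AE) + 1/k ] = δ_free → P [ 1875/(2875×107×10³) + 1/(180×10³) ] = 5.029.
P = 5.029 / 1.165×10⁻⁵ = 431600 N.
σ = P/A = 431600/2875 = 150.1 MPa.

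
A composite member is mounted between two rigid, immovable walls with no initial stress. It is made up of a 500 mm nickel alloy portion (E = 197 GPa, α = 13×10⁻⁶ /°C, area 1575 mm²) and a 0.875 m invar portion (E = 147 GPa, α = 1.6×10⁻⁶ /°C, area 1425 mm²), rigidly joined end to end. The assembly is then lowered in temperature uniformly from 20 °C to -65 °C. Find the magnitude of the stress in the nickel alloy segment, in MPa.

σ ≈ 73.7 MPa (tensile)

If the supports were absent, the total length change would be Σ αᵢΔT Lᵢ = 13×10⁻⁶×85×500 + 1.6×10⁻⁶×85×875 = 0.6715 mm.
The rigid supports impose zero overall length change; the single axial force P common to all segments must satisfy P Σ Lᵢ/(AᵢEᵢ) = δ_free.
Σ Lᵢ/(AᵢEᵢ) = 500/(1575×197×10³) + 875/(1425×147×10³) = 5.789×10⁻⁶ mm/N.
P = 0.6715 / 5.789×10⁻⁶ = 116000 N = 116 kN, tensile.
σ_{nickel alloy} = P / A = 116000 / 1575 = 73.65 MPa.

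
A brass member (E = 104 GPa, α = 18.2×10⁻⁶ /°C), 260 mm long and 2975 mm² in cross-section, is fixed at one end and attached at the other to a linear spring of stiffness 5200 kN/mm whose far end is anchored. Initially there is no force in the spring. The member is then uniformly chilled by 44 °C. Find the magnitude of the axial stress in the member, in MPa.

σ ≈ 67.8 MPa (tensile)

The unrestrained thermal change is αΔT L = 18.2×10⁻⁶ × 44 × 260 = 0.2082 mm.
Let P be the tensile force in the spring. The member extends elastically by PL/(AE) and the spring stretches by P/k; together these equal δ_free.
So P = δ_free / [L/(AE) + 1/k] = 0.2082 / [ 260/(2975×104×10³) + 1/(5200×10³) ].
P = 0.2082 / 1.033×10⁻⁶ = 201600 N.
σ = P/A = 201600/2975 = 67.77 MPa.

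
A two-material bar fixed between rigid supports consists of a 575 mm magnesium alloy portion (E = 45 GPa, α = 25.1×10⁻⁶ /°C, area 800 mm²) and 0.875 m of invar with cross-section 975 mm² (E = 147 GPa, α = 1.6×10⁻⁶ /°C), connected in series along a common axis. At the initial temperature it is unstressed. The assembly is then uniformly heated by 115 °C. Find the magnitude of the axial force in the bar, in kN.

Free thermal expansion of the whole bar: Σ αᵢΔT Lᵢ = 25.1×10⁻⁶×115×575 + 1.6×10⁻⁶×115×875 = 1.821 mm.
Since the ends are fixed, an axial force P builds up, equal in every segment, with P · Σ Lᵢ/(AᵢEᵢ) = δ_free.
Σ Lᵢ/(AᵢEᵢ) = 575/(800×45×10³) + 875/(975×147×10³) = 2.208×10⁻⁵ mm/N.
So P = 1.821 / 2.208×10⁻⁵ = 82.47 kN, compressive.

P ≈ 82.5 kN (compressive)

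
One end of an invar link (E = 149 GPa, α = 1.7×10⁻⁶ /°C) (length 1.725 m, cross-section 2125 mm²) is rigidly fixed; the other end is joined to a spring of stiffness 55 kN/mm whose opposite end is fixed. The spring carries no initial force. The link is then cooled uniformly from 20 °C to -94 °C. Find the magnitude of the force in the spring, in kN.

The unrestrained thermal change is αΔT L = 1.7×10⁻⁶ × 114 × 1725 = 0.3343 mm.
With a force P in the spring, the elastic change of the link is PL/(AE) and that of the spring is P/k; compatibility requires their sum to equal δ_free.
P [ L/(AE) + 1/k ] = δ_free → P [ 1725/(2125×149×10³) + 1/(55×10³) ] = 0.3343.
P = 0.3343 / 2.363×10⁻⁵ = 14150 N.

P ≈ 14.1 kN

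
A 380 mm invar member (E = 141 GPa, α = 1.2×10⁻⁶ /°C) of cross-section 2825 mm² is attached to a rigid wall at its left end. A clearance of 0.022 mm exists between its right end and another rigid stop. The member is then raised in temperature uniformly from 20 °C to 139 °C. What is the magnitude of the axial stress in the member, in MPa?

σ ≈ 12 MPa (compressive)

Unrestrained expansion: δ_free = αΔT L = 1.2×10⁻⁶ × 119 × 380 = 0.05426 mm.
After closing the 0.022 mm clearance, 0.05426 − 0.022 = 0.03226 mm of expansion remains to be suppressed by the wall.
That suppressed elongation corresponds to σ = E·Δ/L = 141×10³ × 0.03226/380 = 11.97 MPa.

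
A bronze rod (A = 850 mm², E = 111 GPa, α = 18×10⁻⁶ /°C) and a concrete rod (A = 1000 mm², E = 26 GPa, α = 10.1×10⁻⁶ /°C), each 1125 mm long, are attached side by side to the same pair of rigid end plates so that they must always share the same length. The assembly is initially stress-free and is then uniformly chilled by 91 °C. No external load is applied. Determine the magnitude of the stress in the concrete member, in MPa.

σ ≈ 14.7 MPa (compressive)

Both members must finish at the same length. With the larger α, the bronze tends to over-contract; the plates restrain it, putting the bronze in tension and the concrete in compression. With no external load the two internal forces are equal and opposite, magnitude P.
Compatibility of the two members (thermal + elastic change equal): (α₁ − α₂)ΔT = P·[1/(A₁E₁) + 1/(A₂E₂)].
|α₁ − α₂|·ΔT = 7.9×10⁻⁶ × 91 = 0.0007189.
1/(A₁E₁) + 1/(A₂E₂) = 1/(850×111×10³) + 1/(1000×26×10³) = 4.906×10⁻⁸ N⁻¹.
So P = 0.0007189 / 4.906×10⁻⁸ = 14.65 kN.
σ_{concrete} = P/A₂ = 14650/1000 = 14.65 MPa, compressive.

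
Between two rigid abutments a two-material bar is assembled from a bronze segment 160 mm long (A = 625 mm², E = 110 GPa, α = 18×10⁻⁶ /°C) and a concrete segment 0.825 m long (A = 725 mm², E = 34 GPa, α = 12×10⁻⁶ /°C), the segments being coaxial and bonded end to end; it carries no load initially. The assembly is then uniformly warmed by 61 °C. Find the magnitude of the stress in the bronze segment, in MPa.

σ ≈ 34.8 MPa (compressive)

Free thermal expansion of the whole bar: Σ αᵢΔT Lᵢ = 18×10⁻⁶×61×160 + 12×10⁻⁶×61×825 = 0.7796 mm.
Since the ends are fixed, an axial force P builds up, equal in every segment, with P · Σ Lᵢ/(AᵢEᵢ) = δ_free.
The series flexibility is Σ Lᵢ/(AᵢEᵢ) = 160/(625×110×10³) + 825/(725×34×10³) = 3.58×10⁻⁵ mm/N.
P = 0.7796 / 3.58×10⁻⁵ = 21780 N = 21.78 kN, compressive.
σ_{bronze} = P / A = 21780 / 625 = 34.85 MPa.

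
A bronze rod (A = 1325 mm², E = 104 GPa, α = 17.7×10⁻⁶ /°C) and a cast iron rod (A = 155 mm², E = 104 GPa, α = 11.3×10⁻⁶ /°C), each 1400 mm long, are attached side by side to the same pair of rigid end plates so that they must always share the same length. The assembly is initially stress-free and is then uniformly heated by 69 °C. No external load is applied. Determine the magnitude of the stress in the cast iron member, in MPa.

σ ≈ 41.1 MPa (tensile)

Both members must finish at the same length. With the larger α, the bronze tends to over-expand; the plates restrain it, putting the bronze in compression and the cast iron in tension. With no external load the two internal forces are equal and opposite, magnitude P.
Setting the final lengths equal and cancelling L: (α₁ − α₂)ΔT = P/(A₁E₁) + P/(A₂E₂).
|α₁ − α₂|·ΔT = 6.4×10⁻⁶ × 69 = 0.0004416.
1/(A₁E₁) + 1/(A₂E₂) = 1/(1325×104×10³) + 1/(155×104×10³) = 6.929×10⁻⁸ N⁻¹.
P = 0.0004416 / 6.929×10⁻⁸ = 6373 N = 6.373 kN.
σ_{cast iron} = P/A₂ = 6373/155 = 41.12 MPa, tensile.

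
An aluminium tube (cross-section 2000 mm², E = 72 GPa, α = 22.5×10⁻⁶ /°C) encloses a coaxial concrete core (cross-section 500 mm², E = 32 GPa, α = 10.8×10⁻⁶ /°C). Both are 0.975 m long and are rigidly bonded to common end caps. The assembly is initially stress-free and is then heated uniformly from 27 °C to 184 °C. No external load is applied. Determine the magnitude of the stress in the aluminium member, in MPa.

Both members must finish at the same length. With the larger α, the aluminium tends to over-expand; the plates restrain it, putting the aluminium in compression and the concrete in tension. With no external load the two internal forces are equal and opposite, magnitude P.
Equating the net (thermal + elastic) strains gives |α₁ − α₂|·ΔT = P·[1/(A₁E₁) + 1/(A₂E₂)].
|α₁ − α₂|·ΔT = 11.7×10⁻⁶ × 157 = 0.001837.
1/(A₁E₁) + 1/(A₂E₂) = 1/(2000×72×10³) + 1/(500×32×10³) = 6.944×10⁻⁸ N⁻¹.
P = 0.001837 / 6.944×10⁻⁸ = 26450 N = 26.45 kN.
σ_{aluminium} = P/A₁ = 26450/2000 = 13.23 MPa, compressive.

σ ≈ 13.2 MPa (compressive)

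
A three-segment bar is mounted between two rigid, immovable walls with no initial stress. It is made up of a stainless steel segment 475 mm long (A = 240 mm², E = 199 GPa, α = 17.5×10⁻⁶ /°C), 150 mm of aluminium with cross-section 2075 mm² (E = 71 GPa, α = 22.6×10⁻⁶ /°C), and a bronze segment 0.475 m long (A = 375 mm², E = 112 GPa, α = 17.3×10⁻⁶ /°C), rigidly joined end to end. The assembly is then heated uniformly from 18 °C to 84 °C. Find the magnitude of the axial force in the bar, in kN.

P ≈ 59 kN (compressive)

If the supports were absent, the total length change would be Σ αᵢΔT Lᵢ = 17.5×10⁻⁶×66×475 + 22.6×10⁻⁶×66×150 + 17.3×10⁻⁶×66×475 = 1.315 mm.
The rigid supports impose zero overall length change; the single axial force P common to all segments must satisfy P Σ Lᵢ/(AᵢEᵢ) = δ_free.
The series flexibility is Σ Lᵢ/(AᵢEᵢ) = 475/(240×199×10³) + 150/(2075×71×10³) + 475/(375×112×10³) = 2.227×10⁻⁵ mm/N.
So P = 1.315 / 2.227×10⁻⁵ = 59.03 kN, compressive.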